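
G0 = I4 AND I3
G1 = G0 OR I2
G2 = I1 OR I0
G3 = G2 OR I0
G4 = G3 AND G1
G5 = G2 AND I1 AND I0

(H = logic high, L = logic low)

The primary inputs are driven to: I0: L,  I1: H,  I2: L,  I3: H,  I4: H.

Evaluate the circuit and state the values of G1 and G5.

G0 = I4 AND I3 = H AND H = H
G1 = G0 OR I2 = H OR L = H
G2 = I1 OR I0 = H OR L = H
G5 = G2 AND I1 AND I0 = H AND H AND L = L

G1 = H, G5 = L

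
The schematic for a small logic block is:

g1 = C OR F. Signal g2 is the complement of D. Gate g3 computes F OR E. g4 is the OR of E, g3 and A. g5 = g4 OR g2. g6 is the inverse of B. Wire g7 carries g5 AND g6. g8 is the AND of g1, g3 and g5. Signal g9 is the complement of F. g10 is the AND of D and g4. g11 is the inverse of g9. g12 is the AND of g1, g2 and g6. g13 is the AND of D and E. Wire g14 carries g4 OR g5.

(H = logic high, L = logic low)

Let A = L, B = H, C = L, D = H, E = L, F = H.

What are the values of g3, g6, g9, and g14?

g2 = NOT D = NOT H = L
g3 = F OR E = H OR L = H
g4 = E OR g3 OR A = L OR H OR L = H
g5 = g4 OR g2 = H OR L = H
g6 = NOT B = NOT H = L
g9 = NOT F = NOT H = L
g14 = g4 OR g5 = H OR H = H

g3 = H  g6 = L  g9 = L  g14 = H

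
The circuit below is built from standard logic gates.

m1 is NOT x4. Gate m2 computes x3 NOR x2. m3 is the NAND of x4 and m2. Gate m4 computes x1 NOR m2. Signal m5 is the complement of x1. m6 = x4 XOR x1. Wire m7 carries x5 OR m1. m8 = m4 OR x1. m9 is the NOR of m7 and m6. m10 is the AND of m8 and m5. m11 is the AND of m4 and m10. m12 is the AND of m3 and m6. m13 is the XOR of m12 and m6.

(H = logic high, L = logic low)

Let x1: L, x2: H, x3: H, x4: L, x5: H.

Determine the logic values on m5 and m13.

m2 = x3 NOR x2 = H NOR H = L
m3 = x4 NAND m2 = L NAND L = H
m5 = NOT x1 = NOT L = H
m6 = x4 XOR x1 = L XOR L = L
m12 = m3 AND m6 = H AND L = L
m13 = m12 XOR m6 = L XOR L = L

m5 = H, m13 = L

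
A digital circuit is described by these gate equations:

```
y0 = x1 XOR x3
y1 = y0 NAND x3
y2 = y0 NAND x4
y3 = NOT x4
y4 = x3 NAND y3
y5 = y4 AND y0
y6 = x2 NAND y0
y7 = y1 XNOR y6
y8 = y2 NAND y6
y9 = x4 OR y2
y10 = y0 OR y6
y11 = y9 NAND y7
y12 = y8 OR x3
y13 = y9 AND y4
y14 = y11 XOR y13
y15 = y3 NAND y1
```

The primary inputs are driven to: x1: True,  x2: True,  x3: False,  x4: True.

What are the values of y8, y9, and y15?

y8 = True  y9 = True  y15 = True

y0 = x1 XOR x3 = True XOR False = True
y1 = y0 NAND x3 = True NAND False = True
y2 = y0 NAND x4 = True NAND True = False
y3 = NOT x4 = NOT True = False
y6 = x2 NAND y0 = True NAND True = False
y8 = y2 NAND y6 = False NAND False = True
y9 = x4 OR y2 = True OR False = True
y15 = y3 NAND y1 = False NAND True = True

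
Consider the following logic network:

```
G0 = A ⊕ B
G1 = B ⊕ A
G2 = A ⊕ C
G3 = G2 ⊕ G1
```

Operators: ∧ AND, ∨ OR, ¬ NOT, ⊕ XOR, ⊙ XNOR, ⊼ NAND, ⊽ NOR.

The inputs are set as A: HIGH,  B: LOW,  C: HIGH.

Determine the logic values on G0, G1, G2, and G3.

G0 = HIGH, G1 = HIGH, G2 = LOW, G3 = HIGH

G0 = A XOR B = HIGH XOR LOW = HIGH
G1 = B XOR A = LOW XOR HIGH = HIGH
G2 = A XOR C = HIGH XOR HIGH = LOW
G3 = G2 XOR G1 = LOW XOR HIGH = HIGH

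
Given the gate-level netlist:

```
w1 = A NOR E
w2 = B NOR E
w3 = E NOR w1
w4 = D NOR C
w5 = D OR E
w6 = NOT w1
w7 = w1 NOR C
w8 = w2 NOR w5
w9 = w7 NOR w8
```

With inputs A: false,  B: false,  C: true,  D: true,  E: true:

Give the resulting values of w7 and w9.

w1 = A NOR E = false NOR true = false
w2 = B NOR E = false NOR true = false
w5 = D OR E = true OR true = true
w7 = w1 NOR C = false NOR true = false
w8 = w2 NOR w5 = false NOR true = false
w9 = w7 NOR w8 = false NOR false = true

w7 = false; w9 = true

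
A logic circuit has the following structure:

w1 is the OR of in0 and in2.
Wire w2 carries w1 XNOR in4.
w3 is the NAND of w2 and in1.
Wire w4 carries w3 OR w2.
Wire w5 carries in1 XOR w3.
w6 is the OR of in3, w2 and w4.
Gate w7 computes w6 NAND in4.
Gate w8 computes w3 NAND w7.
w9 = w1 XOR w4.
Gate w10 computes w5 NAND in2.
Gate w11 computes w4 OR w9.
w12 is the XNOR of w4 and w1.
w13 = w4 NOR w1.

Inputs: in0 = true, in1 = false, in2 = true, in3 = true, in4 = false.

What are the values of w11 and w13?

w11 = true; w13 = false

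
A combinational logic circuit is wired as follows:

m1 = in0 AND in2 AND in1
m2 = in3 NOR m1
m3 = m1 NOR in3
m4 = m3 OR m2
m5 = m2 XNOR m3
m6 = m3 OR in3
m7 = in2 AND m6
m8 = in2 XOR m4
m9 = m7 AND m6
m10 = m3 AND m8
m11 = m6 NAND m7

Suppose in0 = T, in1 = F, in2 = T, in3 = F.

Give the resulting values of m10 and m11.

m1 = in0 AND in2 AND in1 = T AND T AND F = F
m2 = in3 NOR m1 = F NOR F = T
m3 = m1 NOR in3 = F NOR F = T
m4 = m3 OR m2 = T OR T = T
m6 = m3 OR in3 = T OR F = T
m7 = in2 AND m6 = T AND T = T
m8 = in2 XOR m4 = T XOR T = F
m10 = m3 AND m8 = T AND F = F
m11 = m6 NAND m7 = T NAND T = F

m10 = F; m11 = F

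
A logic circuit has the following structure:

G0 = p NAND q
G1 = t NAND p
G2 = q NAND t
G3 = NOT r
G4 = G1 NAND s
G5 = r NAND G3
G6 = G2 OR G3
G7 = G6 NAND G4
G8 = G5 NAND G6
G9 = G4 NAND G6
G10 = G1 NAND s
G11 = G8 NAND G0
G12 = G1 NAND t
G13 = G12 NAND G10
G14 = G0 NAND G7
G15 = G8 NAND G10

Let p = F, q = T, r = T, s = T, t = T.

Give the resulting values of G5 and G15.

G5 = T, G15 = T

G1 = t NAND p = T NAND F = T
G2 = q NAND t = T NAND T = F
G3 = NOT r = NOT T = F
G5 = r NAND G3 = T NAND F = T
G6 = G2 OR G3 = F OR F = F
G8 = G5 NAND G6 = T NAND F = T
G10 = G1 NAND s = T NAND T = F
G15 = G8 NAND G10 = T NAND F = T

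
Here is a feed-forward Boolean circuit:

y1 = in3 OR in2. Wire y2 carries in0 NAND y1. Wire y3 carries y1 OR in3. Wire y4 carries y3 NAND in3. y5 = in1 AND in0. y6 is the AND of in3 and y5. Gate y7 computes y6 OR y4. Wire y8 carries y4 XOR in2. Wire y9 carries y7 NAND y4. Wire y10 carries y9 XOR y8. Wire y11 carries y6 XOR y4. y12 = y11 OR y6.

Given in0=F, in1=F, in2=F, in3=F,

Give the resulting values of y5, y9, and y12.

y1 = in3 OR in2 = F OR F = F
y3 = y1 OR in3 = F OR F = F
y4 = y3 NAND in3 = F NAND F = T
y5 = in1 AND in0 = F AND F = F
y6 = in3 AND y5 = F AND F = F
y7 = y6 OR y4 = F OR T = T
y9 = y7 NAND y4 = T NAND T = F
y11 = y6 XOR y4 = F XOR T = T
y12 = y11 OR y6 = T OR F = T

y5 = F; y9 = F; y12 = T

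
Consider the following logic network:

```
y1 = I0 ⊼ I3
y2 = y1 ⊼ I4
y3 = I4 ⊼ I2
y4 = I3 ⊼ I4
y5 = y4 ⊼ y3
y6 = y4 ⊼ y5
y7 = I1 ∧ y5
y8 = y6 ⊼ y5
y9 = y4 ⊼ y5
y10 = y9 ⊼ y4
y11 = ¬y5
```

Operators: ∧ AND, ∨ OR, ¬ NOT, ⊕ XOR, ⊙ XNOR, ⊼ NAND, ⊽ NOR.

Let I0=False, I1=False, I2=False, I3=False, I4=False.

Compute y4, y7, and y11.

y4 = True, y7 = False, y11 = True

y3 = I4 NAND I2 = False NAND False = True
y4 = I3 NAND I4 = False NAND False = True
y5 = y4 NAND y3 = True NAND True = False
y7 = I1 AND y5 = False AND False = False
y11 = NOT y5 = NOT False = True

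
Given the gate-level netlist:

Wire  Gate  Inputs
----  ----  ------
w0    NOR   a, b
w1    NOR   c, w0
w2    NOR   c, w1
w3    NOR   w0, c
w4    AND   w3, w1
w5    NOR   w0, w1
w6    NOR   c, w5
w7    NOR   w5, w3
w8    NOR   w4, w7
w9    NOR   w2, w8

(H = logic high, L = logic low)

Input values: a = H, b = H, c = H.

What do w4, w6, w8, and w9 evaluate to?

w4 = L, w6 = L, w8 = H, w9 = L

w0 = a NOR b = H NOR H = L
w1 = c NOR w0 = H NOR L = L
w2 = c NOR w1 = H NOR L = L
w3 = w0 NOR c = L NOR H = L
w4 = w3 AND w1 = L AND L = L
w5 = w0 NOR w1 = L NOR L = H
w6 = c NOR w5 = H NOR H = L
w7 = w5 NOR w3 = H NOR L = L
w8 = w4 NOR w7 = L NOR L = H
w9 = w2 NOR w8 = L NOR H = L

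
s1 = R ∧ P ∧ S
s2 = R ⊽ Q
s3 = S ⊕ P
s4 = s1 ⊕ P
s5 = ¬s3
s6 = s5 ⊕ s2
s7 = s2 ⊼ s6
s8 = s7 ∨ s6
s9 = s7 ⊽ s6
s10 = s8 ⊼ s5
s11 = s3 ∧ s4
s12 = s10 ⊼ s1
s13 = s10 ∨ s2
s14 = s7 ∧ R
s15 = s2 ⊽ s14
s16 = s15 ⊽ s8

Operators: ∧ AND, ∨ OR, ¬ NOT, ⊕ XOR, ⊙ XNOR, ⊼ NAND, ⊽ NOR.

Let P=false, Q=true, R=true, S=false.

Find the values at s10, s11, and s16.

s1 = R AND P AND S = true AND false AND false = false
s2 = R NOR Q = true NOR true = false
s3 = S XOR P = false XOR false = false
s4 = s1 XOR P = false XOR false = false
s5 = NOT s3 = NOT false = true
s6 = s5 XOR s2 = true XOR false = true
s7 = s2 NAND s6 = false NAND true = true
s8 = s7 OR s6 = true OR true = true
s10 = s8 NAND s5 = true NAND true = false
s11 = s3 AND s4 = false AND false = false
s14 = s7 AND R = true AND true = true
s15 = s2 NOR s14 = false NOR true = false
s16 = s15 NOR s8 = false NOR true = false

s10 = false, s11 = false, s16 = false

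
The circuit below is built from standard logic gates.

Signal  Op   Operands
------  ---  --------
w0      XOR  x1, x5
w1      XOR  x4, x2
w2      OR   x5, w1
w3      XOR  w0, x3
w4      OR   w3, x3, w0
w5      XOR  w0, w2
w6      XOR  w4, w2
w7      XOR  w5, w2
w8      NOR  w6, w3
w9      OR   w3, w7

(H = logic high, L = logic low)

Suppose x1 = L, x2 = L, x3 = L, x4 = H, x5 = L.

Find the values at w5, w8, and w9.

w0 = x1 XOR x5 = L XOR L = L
w1 = x4 XOR x2 = H XOR L = H
w2 = x5 OR w1 = L OR H = H
w3 = w0 XOR x3 = L XOR L = L
w4 = w3 OR x3 OR w0 = L OR L OR L = L
w5 = w0 XOR w2 = L XOR H = H
w6 = w4 XOR w2 = L XOR H = H
w7 = w5 XOR w2 = H XOR H = L
w8 = w6 NOR w3 = H NOR L = L
w9 = w3 OR w7 = L OR L = L

w5 = H; w8 = L; w9 = L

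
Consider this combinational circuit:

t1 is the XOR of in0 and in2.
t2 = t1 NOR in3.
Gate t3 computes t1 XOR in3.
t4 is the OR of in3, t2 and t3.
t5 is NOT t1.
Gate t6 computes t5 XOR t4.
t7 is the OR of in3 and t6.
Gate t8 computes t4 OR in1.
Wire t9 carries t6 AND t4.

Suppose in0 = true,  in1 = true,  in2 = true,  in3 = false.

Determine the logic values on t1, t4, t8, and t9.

t1 = false, t4 = true, t8 = true, t9 = false

t1 = in0 XOR in2 = true XOR true = false
t2 = t1 NOR in3 = false NOR false = true
t3 = t1 XOR in3 = false XOR false = false
t4 = in3 OR t2 OR t3 = false OR true OR false = true
t5 = NOT t1 = NOT false = true
t6 = t5 XOR t4 = true XOR true = false
t8 = t4 OR in1 = true OR true = true
t9 = t6 AND t4 = false AND true = false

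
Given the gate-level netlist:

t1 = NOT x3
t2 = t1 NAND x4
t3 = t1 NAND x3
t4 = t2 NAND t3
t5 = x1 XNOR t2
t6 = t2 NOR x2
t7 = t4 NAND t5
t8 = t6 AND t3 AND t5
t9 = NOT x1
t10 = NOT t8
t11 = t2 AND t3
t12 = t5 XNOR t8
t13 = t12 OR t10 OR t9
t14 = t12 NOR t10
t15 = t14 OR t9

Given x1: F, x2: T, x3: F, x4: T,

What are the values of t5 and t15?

t1 = NOT x3 = NOT F = T
t2 = t1 NAND x4 = T NAND T = F
t3 = t1 NAND x3 = T NAND F = T
t5 = x1 XNOR t2 = F XNOR F = T
t6 = t2 NOR x2 = F NOR T = F
t8 = t6 AND t3 AND t5 = F AND T AND T = F
t9 = NOT x1 = NOT F = T
t10 = NOT t8 = NOT F = T
t12 = t5 XNOR t8 = T XNOR F = F
t14 = t12 NOR t10 = F NOR T = F
t15 = t14 OR t9 = F OR T = T

t5 = T; t15 = T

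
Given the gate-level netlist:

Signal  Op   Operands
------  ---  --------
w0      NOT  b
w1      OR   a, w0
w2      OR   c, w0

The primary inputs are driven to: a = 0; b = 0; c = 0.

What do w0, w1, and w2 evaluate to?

w0 = NOT b = NOT 0 = 1
w1 = a OR w0 = 0 OR 1 = 1
w2 = c OR w0 = 0 OR 1 = 1

w0 = 1  w1 = 1  w2 = 1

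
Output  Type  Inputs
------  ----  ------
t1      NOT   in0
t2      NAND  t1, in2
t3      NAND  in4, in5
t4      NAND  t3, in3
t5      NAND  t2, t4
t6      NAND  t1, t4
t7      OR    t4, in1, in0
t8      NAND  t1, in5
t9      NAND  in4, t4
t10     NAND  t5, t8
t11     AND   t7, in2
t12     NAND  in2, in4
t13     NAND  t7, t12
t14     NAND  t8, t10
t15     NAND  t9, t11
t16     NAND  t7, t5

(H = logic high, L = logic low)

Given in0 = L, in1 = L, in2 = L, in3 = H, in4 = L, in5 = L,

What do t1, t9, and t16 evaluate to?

t1 = NOT in0 = NOT L = H
t2 = t1 NAND in2 = H NAND L = H
t3 = in4 NAND in5 = L NAND L = H
t4 = t3 NAND in3 = H NAND H = L
t5 = t2 NAND t4 = H NAND L = H
t7 = t4 OR in1 OR in0 = L OR L OR L = L
t9 = in4 NAND t4 = L NAND L = H
t16 = t7 NAND t5 = L NAND H = H

t1 = H  t9 = H  t16 = H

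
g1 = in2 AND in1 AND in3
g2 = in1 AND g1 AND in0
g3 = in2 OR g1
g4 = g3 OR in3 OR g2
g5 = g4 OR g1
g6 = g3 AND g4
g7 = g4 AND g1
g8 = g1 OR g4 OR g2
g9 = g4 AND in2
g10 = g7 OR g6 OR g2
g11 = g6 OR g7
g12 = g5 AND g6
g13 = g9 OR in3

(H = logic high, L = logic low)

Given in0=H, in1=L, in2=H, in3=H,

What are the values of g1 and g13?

g1 = L, g13 = H

g1 = in2 AND in1 AND in3 = H AND L AND H = L
g2 = in1 AND g1 AND in0 = L AND L AND H = L
g3 = in2 OR g1 = H OR L = H
g4 = g3 OR in3 OR g2 = H OR H OR L = H
g9 = g4 AND in2 = H AND H = H
g13 = g9 OR in3 = H OR H = H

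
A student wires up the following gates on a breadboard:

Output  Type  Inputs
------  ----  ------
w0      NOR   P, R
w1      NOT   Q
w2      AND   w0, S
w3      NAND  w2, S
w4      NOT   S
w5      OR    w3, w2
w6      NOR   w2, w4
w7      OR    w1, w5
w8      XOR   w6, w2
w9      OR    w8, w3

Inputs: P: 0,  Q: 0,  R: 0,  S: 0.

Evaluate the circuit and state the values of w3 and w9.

w3 = 1, w9 = 1

w0 = P NOR R = 0 NOR 0 = 1
w2 = w0 AND S = 1 AND 0 = 0
w3 = w2 NAND S = 0 NAND 0 = 1
w4 = NOT S = NOT 0 = 1
w6 = w2 NOR w4 = 0 NOR 1 = 0
w8 = w6 XOR w2 = 0 XOR 0 = 0
w9 = w8 OR w3 = 0 OR 1 = 1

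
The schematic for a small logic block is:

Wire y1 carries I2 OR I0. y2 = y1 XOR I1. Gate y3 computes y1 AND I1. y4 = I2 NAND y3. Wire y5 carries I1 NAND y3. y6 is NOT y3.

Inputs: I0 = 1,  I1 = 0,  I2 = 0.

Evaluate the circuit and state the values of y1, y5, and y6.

y1 = 1  y5 = 1  y6 = 1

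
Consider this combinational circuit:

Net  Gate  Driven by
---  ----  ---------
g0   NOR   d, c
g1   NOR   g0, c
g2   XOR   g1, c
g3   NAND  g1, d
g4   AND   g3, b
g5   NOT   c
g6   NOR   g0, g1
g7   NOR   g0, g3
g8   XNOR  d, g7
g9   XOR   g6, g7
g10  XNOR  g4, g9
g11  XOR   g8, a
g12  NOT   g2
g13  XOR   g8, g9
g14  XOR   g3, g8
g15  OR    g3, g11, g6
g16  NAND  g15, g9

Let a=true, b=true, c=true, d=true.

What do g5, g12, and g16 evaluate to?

g0 = d NOR c = true NOR true = false
g1 = g0 NOR c = false NOR true = false
g2 = g1 XOR c = false XOR true = true
g3 = g1 NAND d = false NAND true = true
g5 = NOT c = NOT true = false
g6 = g0 NOR g1 = false NOR false = true
g7 = g0 NOR g3 = false NOR true = false
g8 = d XNOR g7 = true XNOR false = false
g9 = g6 XOR g7 = true XOR false = true
g11 = g8 XOR a = false XOR true = true
g12 = NOT g2 = NOT true = false
g15 = g3 OR g11 OR g6 = true OR true OR true = true
g16 = g15 NAND g9 = true NAND true = false

g5 = false, g12 = false, g16 = false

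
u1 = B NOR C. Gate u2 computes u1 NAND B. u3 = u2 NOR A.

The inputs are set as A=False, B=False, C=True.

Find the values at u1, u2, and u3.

u1 = False, u2 = True, u3 = False

u1 = B NOR C = False NOR True = False
u2 = u1 NAND B = False NAND False = True
u3 = u2 NOR A = True NOR False = False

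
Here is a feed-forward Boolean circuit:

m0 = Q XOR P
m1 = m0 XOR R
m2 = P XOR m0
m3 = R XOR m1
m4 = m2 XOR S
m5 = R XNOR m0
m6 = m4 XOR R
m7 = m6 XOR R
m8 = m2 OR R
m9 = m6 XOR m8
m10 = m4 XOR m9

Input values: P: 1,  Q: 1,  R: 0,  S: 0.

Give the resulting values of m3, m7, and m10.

m3 = 0; m7 = 1; m10 = 1

m0 = Q XOR P = 1 XOR 1 = 0
m1 = m0 XOR R = 0 XOR 0 = 0
m2 = P XOR m0 = 1 XOR 0 = 1
m3 = R XOR m1 = 0 XOR 0 = 0
m4 = m2 XOR S = 1 XOR 0 = 1
m6 = m4 XOR R = 1 XOR 0 = 1
m7 = m6 XOR R = 1 XOR 0 = 1
m8 = m2 OR R = 1 OR 0 = 1
m9 = m6 XOR m8 = 1 XOR 1 = 0
m10 = m4 XOR m9 = 1 XOR 0 = 1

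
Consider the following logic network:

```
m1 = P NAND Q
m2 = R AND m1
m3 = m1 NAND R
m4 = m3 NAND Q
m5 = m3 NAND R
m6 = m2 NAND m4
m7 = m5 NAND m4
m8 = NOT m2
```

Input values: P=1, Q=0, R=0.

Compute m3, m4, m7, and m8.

m3 = 1; m4 = 1; m7 = 0; m8 = 1

m1 = P NAND Q = 1 NAND 0 = 1
m2 = R AND m1 = 0 AND 1 = 0
m3 = m1 NAND R = 1 NAND 0 = 1
m4 = m3 NAND Q = 1 NAND 0 = 1
m5 = m3 NAND R = 1 NAND 0 = 1
m7 = m5 NAND m4 = 1 NAND 1 = 0
m8 = NOT m2 = NOT 0 = 1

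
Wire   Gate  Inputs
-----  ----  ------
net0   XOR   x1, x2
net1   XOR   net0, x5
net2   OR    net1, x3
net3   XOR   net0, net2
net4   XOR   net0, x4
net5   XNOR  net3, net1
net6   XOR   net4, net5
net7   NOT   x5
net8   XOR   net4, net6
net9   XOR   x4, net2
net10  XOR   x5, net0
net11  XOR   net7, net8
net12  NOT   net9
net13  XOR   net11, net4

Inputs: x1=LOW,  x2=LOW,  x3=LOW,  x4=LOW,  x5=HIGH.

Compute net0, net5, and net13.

net0 = x1 XOR x2 = LOW XOR LOW = LOW
net1 = net0 XOR x5 = LOW XOR HIGH = HIGH
net2 = net1 OR x3 = HIGH OR LOW = HIGH
net3 = net0 XOR net2 = LOW XOR HIGH = HIGH
net4 = net0 XOR x4 = LOW XOR LOW = LOW
net5 = net3 XNOR net1 = HIGH XNOR HIGH = HIGH
net6 = net4 XOR net5 = LOW XOR HIGH = HIGH
net7 = NOT x5 = NOT HIGH = LOW
net8 = net4 XOR net6 = LOW XOR HIGH = HIGH
net11 = net7 XOR net8 = LOW XOR HIGH = HIGH
net13 = net11 XOR net4 = HIGH XOR LOW = HIGH

net0 = LOW  net5 = HIGH  net13 = HIGH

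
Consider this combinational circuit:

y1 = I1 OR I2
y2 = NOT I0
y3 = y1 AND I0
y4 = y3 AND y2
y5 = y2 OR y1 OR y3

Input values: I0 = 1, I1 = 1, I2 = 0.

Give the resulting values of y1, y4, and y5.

y1 = I1 OR I2 = 1 OR 0 = 1
y2 = NOT I0 = NOT 1 = 0
y3 = y1 AND I0 = 1 AND 1 = 1
y4 = y3 AND y2 = 1 AND 0 = 0
y5 = y2 OR y1 OR y3 = 0 OR 1 OR 1 = 1

y1 = 1, y4 = 0, y5 = 1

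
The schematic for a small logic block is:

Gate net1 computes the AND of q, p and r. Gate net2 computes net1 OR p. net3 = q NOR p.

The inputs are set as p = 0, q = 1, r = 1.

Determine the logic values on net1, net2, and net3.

net1 = q AND p AND r = 1 AND 0 AND 1 = 0
net2 = net1 OR p = 0 OR 0 = 0
net3 = q NOR p = 1 NOR 0 = 0

net1 = 0, net2 = 0, net3 = 0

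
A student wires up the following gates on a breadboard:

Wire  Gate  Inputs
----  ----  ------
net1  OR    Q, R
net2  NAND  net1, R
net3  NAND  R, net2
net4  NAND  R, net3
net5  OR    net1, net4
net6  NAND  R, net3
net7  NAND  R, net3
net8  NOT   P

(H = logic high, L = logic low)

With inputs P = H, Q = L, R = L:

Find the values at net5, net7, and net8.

net1 = Q OR R = L OR L = L
net2 = net1 NAND R = L NAND L = H
net3 = R NAND net2 = L NAND H = H
net4 = R NAND net3 = L NAND H = H
net5 = net1 OR net4 = L OR H = H
net7 = R NAND net3 = L NAND H = H
net8 = NOT P = NOT H = L

net5 = H, net7 = H, net8 = L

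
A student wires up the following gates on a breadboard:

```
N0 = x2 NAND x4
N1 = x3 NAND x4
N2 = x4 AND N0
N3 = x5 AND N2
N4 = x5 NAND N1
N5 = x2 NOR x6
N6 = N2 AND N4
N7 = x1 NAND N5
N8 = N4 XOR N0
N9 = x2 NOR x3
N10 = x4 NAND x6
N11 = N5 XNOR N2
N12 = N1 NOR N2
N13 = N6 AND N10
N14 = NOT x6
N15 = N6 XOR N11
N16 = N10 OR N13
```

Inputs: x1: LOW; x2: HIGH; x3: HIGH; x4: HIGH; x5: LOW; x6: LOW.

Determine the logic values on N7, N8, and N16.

N7 = HIGH, N8 = HIGH, N16 = HIGH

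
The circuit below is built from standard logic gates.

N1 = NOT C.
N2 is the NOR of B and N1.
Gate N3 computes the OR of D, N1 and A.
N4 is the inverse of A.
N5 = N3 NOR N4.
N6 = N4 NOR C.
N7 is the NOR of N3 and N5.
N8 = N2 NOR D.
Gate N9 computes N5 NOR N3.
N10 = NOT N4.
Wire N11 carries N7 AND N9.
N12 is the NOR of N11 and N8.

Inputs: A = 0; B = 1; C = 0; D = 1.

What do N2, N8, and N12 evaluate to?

N1 = NOT C = NOT 0 = 1
N2 = B NOR N1 = 1 NOR 1 = 0
N3 = D OR N1 OR A = 1 OR 1 OR 0 = 1
N4 = NOT A = NOT 0 = 1
N5 = N3 NOR N4 = 1 NOR 1 = 0
N7 = N3 NOR N5 = 1 NOR 0 = 0
N8 = N2 NOR D = 0 NOR 1 = 0
N9 = N5 NOR N3 = 0 NOR 1 = 0
N11 = N7 AND N9 = 0 AND 0 = 0
N12 = N11 NOR N8 = 0 NOR 0 = 1

N2 = 0, N8 = 0, N12 = 1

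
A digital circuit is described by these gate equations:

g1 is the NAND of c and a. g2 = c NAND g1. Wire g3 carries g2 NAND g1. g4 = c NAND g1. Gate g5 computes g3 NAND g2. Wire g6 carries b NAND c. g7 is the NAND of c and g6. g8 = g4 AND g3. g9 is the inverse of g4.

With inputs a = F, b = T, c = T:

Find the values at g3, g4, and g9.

g1 = c NAND a = T NAND F = T
g2 = c NAND g1 = T NAND T = F
g3 = g2 NAND g1 = F NAND T = T
g4 = c NAND g1 = T NAND T = F
g9 = NOT g4 = NOT F = T

g3 = T; g4 = F; g9 = T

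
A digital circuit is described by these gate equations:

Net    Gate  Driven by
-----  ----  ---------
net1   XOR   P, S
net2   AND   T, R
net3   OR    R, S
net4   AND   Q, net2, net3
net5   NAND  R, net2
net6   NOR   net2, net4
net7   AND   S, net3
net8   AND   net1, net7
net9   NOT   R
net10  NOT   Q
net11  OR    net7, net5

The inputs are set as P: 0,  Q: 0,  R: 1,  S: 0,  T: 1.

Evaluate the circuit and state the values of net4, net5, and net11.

net4 = 0  net5 = 0  net11 = 0

net2 = T AND R = 1 AND 1 = 1
net3 = R OR S = 1 OR 0 = 1
net4 = Q AND net2 AND net3 = 0 AND 1 AND 1 = 0
net5 = R NAND net2 = 1 NAND 1 = 0
net7 = S AND net3 = 0 AND 1 = 0
net11 = net7 OR net5 = 0 OR 0 = 0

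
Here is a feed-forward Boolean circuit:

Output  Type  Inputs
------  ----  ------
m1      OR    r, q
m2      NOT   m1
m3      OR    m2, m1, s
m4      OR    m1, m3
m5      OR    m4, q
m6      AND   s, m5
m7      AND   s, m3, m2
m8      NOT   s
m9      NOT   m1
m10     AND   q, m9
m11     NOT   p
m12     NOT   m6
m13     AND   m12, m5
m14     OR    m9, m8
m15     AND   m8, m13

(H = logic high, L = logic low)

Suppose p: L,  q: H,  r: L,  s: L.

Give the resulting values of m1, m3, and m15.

m1 = H, m3 = H, m15 = H

m1 = r OR q = L OR H = H
m2 = NOT m1 = NOT H = L
m3 = m2 OR m1 OR s = L OR H OR L = H
m4 = m1 OR m3 = H OR H = H
m5 = m4 OR q = H OR H = H
m6 = s AND m5 = L AND H = L
m8 = NOT s = NOT L = H
m12 = NOT m6 = NOT L = H
m13 = m12 AND m5 = H AND H = H
m15 = m8 AND m13 = H AND H = H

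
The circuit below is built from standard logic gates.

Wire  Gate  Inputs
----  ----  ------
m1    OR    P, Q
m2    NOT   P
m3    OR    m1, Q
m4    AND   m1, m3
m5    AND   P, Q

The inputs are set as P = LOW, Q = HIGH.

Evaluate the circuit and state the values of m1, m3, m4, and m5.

m1 = HIGH, m3 = HIGH, m4 = HIGH, m5 = LOW

m1 = P OR Q = LOW OR HIGH = HIGH
m3 = m1 OR Q = HIGH OR HIGH = HIGH
m4 = m1 AND m3 = HIGH AND HIGH = HIGH
m5 = P AND Q = LOW AND HIGH = LOW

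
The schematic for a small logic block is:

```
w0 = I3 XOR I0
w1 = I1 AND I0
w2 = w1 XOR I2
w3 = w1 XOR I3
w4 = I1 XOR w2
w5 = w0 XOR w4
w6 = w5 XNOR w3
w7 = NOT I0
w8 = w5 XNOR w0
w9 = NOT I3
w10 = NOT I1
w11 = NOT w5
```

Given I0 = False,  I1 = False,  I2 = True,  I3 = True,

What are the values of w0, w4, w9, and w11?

w0 = True, w4 = True, w9 = False, w11 = True

w0 = I3 XOR I0 = True XOR False = True
w1 = I1 AND I0 = False AND False = False
w2 = w1 XOR I2 = False XOR True = True
w4 = I1 XOR w2 = False XOR True = True
w5 = w0 XOR w4 = True XOR True = False
w9 = NOT I3 = NOT True = False
w11 = NOT w5 = NOT False = True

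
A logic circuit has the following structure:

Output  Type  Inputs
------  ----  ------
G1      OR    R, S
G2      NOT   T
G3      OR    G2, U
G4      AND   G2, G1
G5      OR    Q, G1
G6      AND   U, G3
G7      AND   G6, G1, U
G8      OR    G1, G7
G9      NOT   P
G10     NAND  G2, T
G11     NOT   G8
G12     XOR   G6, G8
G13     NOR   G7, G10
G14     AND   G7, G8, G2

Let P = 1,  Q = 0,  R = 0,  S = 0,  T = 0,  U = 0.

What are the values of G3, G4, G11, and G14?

G1 = R OR S = 0 OR 0 = 0
G2 = NOT T = NOT 0 = 1
G3 = G2 OR U = 1 OR 0 = 1
G4 = G2 AND G1 = 1 AND 0 = 0
G6 = U AND G3 = 0 AND 1 = 0
G7 = G6 AND G1 AND U = 0 AND 0 AND 0 = 0
G8 = G1 OR G7 = 0 OR 0 = 0
G11 = NOT G8 = NOT 0 = 1
G14 = G7 AND G8 AND G2 = 0 AND 0 AND 1 = 0

G3 = 1; G4 = 0; G11 = 1; G14 = 0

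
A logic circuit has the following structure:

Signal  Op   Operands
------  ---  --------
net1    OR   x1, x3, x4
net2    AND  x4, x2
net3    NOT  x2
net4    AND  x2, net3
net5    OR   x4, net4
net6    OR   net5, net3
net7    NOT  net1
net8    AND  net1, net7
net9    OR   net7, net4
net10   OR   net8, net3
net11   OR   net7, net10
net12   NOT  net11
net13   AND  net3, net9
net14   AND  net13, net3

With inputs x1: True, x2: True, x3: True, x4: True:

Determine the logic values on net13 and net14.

net1 = x1 OR x3 OR x4 = True OR True OR True = True
net3 = NOT x2 = NOT True = False
net4 = x2 AND net3 = True AND False = False
net7 = NOT net1 = NOT True = False
net9 = net7 OR net4 = False OR False = False
net13 = net3 AND net9 = False AND False = False
net14 = net13 AND net3 = False AND False = False

net13 = False, net14 = False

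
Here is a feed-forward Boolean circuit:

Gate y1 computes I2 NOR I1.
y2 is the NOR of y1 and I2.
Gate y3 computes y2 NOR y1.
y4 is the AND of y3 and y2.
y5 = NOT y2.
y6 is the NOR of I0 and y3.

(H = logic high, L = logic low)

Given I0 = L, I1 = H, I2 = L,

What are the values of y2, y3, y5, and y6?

y2 = H, y3 = L, y5 = L, y6 = H

y1 = I2 NOR I1 = L NOR H = L
y2 = y1 NOR I2 = L NOR L = H
y3 = y2 NOR y1 = H NOR L = L
y5 = NOT y2 = NOT H = L
y6 = I0 NOR y3 = L NOR L = H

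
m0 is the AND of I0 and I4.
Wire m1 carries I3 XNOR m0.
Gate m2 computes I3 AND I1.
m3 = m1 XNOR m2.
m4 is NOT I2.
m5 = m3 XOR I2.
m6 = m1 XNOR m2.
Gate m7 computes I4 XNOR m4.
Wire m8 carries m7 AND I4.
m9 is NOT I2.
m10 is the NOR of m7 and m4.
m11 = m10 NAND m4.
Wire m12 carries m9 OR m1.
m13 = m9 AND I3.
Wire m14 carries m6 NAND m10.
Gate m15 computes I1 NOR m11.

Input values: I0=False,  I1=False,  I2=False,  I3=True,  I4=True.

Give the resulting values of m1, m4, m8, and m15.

m0 = I0 AND I4 = False AND True = False
m1 = I3 XNOR m0 = True XNOR False = False
m4 = NOT I2 = NOT False = True
m7 = I4 XNOR m4 = True XNOR True = True
m8 = m7 AND I4 = True AND True = True
m10 = m7 NOR m4 = True NOR True = False
m11 = m10 NAND m4 = False NAND True = True
m15 = I1 NOR m11 = False NOR True = False

m1 = False  m4 = True  m8 = True  m15 = False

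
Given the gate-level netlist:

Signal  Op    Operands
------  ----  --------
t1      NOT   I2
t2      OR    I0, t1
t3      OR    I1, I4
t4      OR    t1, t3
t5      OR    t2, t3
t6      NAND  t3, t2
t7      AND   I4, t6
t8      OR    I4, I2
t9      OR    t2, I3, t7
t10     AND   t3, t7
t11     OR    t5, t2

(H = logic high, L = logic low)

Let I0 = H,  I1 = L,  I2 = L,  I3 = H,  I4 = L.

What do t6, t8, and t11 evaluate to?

t6 = H; t8 = L; t11 = H

t1 = NOT I2 = NOT L = H
t2 = I0 OR t1 = H OR H = H
t3 = I1 OR I4 = L OR L = L
t5 = t2 OR t3 = H OR L = H
t6 = t3 NAND t2 = L NAND H = H
t8 = I4 OR I2 = L OR L = L
t11 = t5 OR t2 = H OR H = H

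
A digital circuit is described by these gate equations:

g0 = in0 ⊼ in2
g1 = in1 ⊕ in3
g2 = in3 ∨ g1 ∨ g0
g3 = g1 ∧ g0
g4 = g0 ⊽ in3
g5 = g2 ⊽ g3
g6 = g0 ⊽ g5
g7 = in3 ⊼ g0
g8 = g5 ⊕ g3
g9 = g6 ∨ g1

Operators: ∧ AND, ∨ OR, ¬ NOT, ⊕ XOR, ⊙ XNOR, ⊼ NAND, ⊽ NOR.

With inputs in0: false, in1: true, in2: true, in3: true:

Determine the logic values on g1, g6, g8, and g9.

g0 = in0 NAND in2 = false NAND true = true
g1 = in1 XOR in3 = true XOR true = false
g2 = in3 OR g1 OR g0 = true OR false OR true = true
g3 = g1 AND g0 = false AND true = false
g5 = g2 NOR g3 = true NOR false = false
g6 = g0 NOR g5 = true NOR false = false
g8 = g5 XOR g3 = false XOR false = false
g9 = g6 OR g1 = false OR false = false

g1 = false, g6 = false, g8 = false, g9 = false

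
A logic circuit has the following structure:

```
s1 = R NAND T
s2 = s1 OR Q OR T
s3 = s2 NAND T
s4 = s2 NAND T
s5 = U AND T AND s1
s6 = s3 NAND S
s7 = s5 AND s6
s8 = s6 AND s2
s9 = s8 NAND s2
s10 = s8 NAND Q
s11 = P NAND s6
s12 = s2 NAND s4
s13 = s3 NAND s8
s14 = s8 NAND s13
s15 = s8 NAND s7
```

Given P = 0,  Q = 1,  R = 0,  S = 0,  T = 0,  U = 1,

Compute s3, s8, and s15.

s1 = R NAND T = 0 NAND 0 = 1
s2 = s1 OR Q OR T = 1 OR 1 OR 0 = 1
s3 = s2 NAND T = 1 NAND 0 = 1
s5 = U AND T AND s1 = 1 AND 0 AND 1 = 0
s6 = s3 NAND S = 1 NAND 0 = 1
s7 = s5 AND s6 = 0 AND 1 = 0
s8 = s6 AND s2 = 1 AND 1 = 1
s15 = s8 NAND s7 = 1 NAND 0 = 1

s3 = 1; s8 = 1; s15 = 1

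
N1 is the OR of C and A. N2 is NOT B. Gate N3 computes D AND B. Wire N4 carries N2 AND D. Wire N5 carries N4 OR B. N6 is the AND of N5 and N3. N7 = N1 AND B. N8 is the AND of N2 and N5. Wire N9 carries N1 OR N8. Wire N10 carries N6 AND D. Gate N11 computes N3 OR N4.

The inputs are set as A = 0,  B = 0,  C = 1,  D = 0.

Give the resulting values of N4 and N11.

N4 = 0; N11 = 0

N2 = NOT B = NOT 0 = 1
N3 = D AND B = 0 AND 0 = 0
N4 = N2 AND D = 1 AND 0 = 0
N11 = N3 OR N4 = 0 OR 0 = 0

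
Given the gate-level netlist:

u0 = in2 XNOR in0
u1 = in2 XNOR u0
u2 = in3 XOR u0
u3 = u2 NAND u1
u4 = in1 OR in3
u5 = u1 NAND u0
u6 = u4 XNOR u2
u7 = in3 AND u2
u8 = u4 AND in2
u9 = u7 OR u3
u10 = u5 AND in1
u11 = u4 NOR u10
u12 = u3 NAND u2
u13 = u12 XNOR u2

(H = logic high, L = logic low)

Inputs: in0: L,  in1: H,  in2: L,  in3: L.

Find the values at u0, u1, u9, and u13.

u0 = H  u1 = L  u9 = H  u13 = L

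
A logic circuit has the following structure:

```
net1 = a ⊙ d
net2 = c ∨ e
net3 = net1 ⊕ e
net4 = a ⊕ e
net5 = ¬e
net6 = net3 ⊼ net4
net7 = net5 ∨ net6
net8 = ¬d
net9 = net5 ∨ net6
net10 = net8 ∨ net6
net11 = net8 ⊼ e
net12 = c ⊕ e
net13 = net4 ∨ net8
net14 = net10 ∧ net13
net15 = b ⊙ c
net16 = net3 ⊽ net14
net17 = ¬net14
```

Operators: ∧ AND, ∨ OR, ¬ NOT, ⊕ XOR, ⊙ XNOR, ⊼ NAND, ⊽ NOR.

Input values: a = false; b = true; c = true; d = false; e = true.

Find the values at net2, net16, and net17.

net2 = true, net16 = false, net17 = false

net1 = a XNOR d = false XNOR false = true
net2 = c OR e = true OR true = true
net3 = net1 XOR e = true XOR true = false
net4 = a XOR e = false XOR true = true
net6 = net3 NAND net4 = false NAND true = true
net8 = NOT d = NOT false = true
net10 = net8 OR net6 = true OR true = true
net13 = net4 OR net8 = true OR true = true
net14 = net10 AND net13 = true AND true = true
net16 = net3 NOR net14 = false NOR true = false
net17 = NOT net14 = NOT true = false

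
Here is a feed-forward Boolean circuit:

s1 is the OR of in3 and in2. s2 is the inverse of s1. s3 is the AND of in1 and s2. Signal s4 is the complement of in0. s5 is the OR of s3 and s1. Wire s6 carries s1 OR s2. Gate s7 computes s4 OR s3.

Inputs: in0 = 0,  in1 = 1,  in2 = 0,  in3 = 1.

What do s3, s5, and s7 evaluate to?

s1 = in3 OR in2 = 1 OR 0 = 1
s2 = NOT s1 = NOT 1 = 0
s3 = in1 AND s2 = 1 AND 0 = 0
s4 = NOT in0 = NOT 0 = 1
s5 = s3 OR s1 = 0 OR 1 = 1
s7 = s4 OR s3 = 1 OR 0 = 1

s3 = 0; s5 = 1; s7 = 1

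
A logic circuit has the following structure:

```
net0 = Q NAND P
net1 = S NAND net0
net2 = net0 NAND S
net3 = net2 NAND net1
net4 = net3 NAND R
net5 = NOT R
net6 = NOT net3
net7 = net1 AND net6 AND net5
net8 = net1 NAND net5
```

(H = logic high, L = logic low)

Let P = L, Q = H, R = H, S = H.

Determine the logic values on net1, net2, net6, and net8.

net0 = Q NAND P = H NAND L = H
net1 = S NAND net0 = H NAND H = L
net2 = net0 NAND S = H NAND H = L
net3 = net2 NAND net1 = L NAND L = H
net5 = NOT R = NOT H = L
net6 = NOT net3 = NOT H = L
net8 = net1 NAND net5 = L NAND L = H

net1 = L, net2 = L, net6 = L, net8 = H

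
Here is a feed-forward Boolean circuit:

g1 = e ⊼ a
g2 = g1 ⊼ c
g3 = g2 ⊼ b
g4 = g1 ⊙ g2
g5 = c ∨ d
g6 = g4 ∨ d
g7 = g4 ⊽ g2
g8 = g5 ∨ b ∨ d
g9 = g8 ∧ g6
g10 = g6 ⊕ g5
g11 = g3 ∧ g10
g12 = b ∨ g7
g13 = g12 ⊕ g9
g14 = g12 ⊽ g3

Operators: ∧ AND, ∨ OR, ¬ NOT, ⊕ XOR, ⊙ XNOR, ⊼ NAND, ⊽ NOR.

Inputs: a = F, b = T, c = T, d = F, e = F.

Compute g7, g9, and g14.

g7 = T, g9 = F, g14 = F

g1 = e NAND a = F NAND F = T
g2 = g1 NAND c = T NAND T = F
g3 = g2 NAND b = F NAND T = T
g4 = g1 XNOR g2 = T XNOR F = F
g5 = c OR d = T OR F = T
g6 = g4 OR d = F OR F = F
g7 = g4 NOR g2 = F NOR F = T
g8 = g5 OR b OR d = T OR T OR F = T
g9 = g8 AND g6 = T AND F = F
g12 = b OR g7 = T OR T = T
g14 = g12 NOR g3 = T NOR T = F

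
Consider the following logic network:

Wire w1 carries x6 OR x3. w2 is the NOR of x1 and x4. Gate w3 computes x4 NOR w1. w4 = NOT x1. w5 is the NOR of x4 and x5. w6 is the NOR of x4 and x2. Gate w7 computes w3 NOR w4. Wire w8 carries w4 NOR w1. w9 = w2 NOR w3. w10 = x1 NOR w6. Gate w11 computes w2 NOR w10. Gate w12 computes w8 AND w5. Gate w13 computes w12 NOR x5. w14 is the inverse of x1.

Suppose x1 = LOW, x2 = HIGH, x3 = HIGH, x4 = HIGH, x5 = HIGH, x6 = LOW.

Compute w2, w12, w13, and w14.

w1 = x6 OR x3 = LOW OR HIGH = HIGH
w2 = x1 NOR x4 = LOW NOR HIGH = LOW
w4 = NOT x1 = NOT LOW = HIGH
w5 = x4 NOR x5 = HIGH NOR HIGH = LOW
w8 = w4 NOR w1 = HIGH NOR HIGH = LOW
w12 = w8 AND w5 = LOW AND LOW = LOW
w13 = w12 NOR x5 = LOW NOR HIGH = LOW
w14 = NOT x1 = NOT LOW = HIGH

w2 = LOW, w12 = LOW, w13 = LOW, w14 = HIGH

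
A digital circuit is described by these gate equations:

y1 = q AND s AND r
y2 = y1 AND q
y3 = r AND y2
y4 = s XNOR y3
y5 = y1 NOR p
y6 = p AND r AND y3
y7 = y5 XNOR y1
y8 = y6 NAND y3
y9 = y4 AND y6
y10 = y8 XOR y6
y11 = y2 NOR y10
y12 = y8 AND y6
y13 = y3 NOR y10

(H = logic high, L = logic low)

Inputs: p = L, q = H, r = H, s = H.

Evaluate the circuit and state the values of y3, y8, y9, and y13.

y1 = q AND s AND r = H AND H AND H = H
y2 = y1 AND q = H AND H = H
y3 = r AND y2 = H AND H = H
y4 = s XNOR y3 = H XNOR H = H
y6 = p AND r AND y3 = L AND H AND H = L
y8 = y6 NAND y3 = L NAND H = H
y9 = y4 AND y6 = H AND L = L
y10 = y8 XOR y6 = H XOR L = H
y13 = y3 NOR y10 = H NOR H = L

y3 = H, y8 = H, y9 = L, y13 = L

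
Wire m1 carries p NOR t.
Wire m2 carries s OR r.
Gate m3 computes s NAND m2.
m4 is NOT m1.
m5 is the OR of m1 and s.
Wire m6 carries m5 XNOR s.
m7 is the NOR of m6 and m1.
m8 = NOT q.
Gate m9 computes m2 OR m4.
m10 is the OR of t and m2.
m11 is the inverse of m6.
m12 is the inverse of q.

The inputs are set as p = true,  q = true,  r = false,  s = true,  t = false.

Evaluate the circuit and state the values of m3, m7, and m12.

m1 = p NOR t = true NOR false = false
m2 = s OR r = true OR false = true
m3 = s NAND m2 = true NAND true = false
m5 = m1 OR s = false OR true = true
m6 = m5 XNOR s = true XNOR true = true
m7 = m6 NOR m1 = true NOR false = false
m12 = NOT q = NOT true = false

m3 = false  m7 = false  m12 = false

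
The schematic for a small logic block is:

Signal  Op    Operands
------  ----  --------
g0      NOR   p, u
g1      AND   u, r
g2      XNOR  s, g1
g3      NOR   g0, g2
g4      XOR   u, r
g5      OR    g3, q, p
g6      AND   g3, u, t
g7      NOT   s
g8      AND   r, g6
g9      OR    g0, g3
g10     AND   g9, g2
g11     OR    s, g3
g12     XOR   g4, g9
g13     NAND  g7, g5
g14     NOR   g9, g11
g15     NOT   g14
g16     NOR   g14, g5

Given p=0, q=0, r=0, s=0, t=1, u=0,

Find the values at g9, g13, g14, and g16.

g9 = 1, g13 = 1, g14 = 0, g16 = 1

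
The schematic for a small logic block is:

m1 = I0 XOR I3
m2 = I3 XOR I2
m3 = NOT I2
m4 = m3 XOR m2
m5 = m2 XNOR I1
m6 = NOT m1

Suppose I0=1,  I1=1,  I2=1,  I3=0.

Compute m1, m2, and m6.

m1 = 1; m2 = 1; m6 = 0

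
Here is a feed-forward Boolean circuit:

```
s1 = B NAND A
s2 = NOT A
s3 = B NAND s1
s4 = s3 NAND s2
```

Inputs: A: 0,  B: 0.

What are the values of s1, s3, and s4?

s1 = B NAND A = 0 NAND 0 = 1
s2 = NOT A = NOT 0 = 1
s3 = B NAND s1 = 0 NAND 1 = 1
s4 = s3 NAND s2 = 1 NAND 1 = 0

s1 = 1; s3 = 1; s4 = 0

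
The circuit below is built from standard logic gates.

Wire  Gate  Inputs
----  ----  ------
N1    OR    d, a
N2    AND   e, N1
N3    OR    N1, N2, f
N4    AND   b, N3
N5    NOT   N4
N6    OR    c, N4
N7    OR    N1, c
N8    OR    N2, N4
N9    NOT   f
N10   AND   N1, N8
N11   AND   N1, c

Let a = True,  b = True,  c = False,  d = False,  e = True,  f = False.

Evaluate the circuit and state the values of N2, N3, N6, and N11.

N2 = True  N3 = True  N6 = True  N11 = False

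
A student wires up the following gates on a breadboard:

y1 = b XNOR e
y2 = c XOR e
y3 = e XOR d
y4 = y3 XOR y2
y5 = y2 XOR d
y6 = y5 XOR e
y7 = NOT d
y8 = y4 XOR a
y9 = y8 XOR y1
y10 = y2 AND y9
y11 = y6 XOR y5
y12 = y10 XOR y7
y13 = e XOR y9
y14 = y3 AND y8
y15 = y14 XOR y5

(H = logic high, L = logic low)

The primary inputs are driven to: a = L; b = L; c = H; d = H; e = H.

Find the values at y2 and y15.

y2 = c XOR e = H XOR H = L
y3 = e XOR d = H XOR H = L
y4 = y3 XOR y2 = L XOR L = L
y5 = y2 XOR d = L XOR H = H
y8 = y4 XOR a = L XOR L = L
y14 = y3 AND y8 = L AND L = L
y15 = y14 XOR y5 = L XOR H = H

y2 = L, y15 = H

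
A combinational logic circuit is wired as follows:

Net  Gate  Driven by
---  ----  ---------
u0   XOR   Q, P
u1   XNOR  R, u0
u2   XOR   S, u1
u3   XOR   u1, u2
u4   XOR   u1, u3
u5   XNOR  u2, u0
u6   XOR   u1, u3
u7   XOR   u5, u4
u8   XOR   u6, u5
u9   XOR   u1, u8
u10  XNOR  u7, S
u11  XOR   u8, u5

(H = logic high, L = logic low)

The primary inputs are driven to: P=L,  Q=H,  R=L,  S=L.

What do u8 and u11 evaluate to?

u0 = Q XOR P = H XOR L = H
u1 = R XNOR u0 = L XNOR H = L
u2 = S XOR u1 = L XOR L = L
u3 = u1 XOR u2 = L XOR L = L
u5 = u2 XNOR u0 = L XNOR H = L
u6 = u1 XOR u3 = L XOR L = L
u8 = u6 XOR u5 = L XOR L = L
u11 = u8 XOR u5 = L XOR L = L

u8 = L; u11 = L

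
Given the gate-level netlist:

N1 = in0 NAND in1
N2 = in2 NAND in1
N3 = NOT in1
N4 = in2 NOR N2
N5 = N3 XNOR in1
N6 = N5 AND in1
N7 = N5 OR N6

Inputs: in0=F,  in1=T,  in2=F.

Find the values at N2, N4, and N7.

N2 = T; N4 = F; N7 = F

N2 = in2 NAND in1 = F NAND T = T
N3 = NOT in1 = NOT T = F
N4 = in2 NOR N2 = F NOR T = F
N5 = N3 XNOR in1 = F XNOR T = F
N6 = N5 AND in1 = F AND T = F
N7 = N5 OR N6 = F OR F = F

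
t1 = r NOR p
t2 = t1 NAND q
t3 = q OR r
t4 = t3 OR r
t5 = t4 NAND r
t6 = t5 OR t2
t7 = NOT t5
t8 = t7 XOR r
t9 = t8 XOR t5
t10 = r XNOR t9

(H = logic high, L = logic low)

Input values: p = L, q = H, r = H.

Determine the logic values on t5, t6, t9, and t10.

t1 = r NOR p = H NOR L = L
t2 = t1 NAND q = L NAND H = H
t3 = q OR r = H OR H = H
t4 = t3 OR r = H OR H = H
t5 = t4 NAND r = H NAND H = L
t6 = t5 OR t2 = L OR H = H
t7 = NOT t5 = NOT L = H
t8 = t7 XOR r = H XOR H = L
t9 = t8 XOR t5 = L XOR L = L
t10 = r XNOR t9 = H XNOR L = L

t5 = L, t6 = H, t9 = L, t10 = L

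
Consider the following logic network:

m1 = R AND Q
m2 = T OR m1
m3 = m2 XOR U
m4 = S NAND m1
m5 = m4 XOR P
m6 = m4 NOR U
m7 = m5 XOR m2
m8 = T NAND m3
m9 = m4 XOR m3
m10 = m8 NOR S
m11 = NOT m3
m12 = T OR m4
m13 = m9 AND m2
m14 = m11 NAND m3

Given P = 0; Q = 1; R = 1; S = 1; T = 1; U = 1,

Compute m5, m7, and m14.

m5 = 0, m7 = 1, m14 = 1

m1 = R AND Q = 1 AND 1 = 1
m2 = T OR m1 = 1 OR 1 = 1
m3 = m2 XOR U = 1 XOR 1 = 0
m4 = S NAND m1 = 1 NAND 1 = 0
m5 = m4 XOR P = 0 XOR 0 = 0
m7 = m5 XOR m2 = 0 XOR 1 = 1
m11 = NOT m3 = NOT 0 = 1
m14 = m11 NAND m3 = 1 NAND 0 = 1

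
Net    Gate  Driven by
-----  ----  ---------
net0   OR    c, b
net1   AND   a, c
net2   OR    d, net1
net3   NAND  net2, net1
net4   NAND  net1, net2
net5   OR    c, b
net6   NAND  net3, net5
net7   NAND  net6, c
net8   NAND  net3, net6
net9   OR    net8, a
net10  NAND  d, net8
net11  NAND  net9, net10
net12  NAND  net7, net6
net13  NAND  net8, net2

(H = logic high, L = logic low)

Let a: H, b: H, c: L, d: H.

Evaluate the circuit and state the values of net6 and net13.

net6 = L; net13 = L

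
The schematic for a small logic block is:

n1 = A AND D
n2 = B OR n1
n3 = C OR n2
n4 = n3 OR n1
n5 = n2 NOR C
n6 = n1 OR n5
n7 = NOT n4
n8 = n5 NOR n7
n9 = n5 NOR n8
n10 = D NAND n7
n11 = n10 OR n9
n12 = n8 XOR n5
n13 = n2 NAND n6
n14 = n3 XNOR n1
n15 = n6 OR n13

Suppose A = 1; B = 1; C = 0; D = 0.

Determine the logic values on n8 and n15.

n8 = 1  n15 = 1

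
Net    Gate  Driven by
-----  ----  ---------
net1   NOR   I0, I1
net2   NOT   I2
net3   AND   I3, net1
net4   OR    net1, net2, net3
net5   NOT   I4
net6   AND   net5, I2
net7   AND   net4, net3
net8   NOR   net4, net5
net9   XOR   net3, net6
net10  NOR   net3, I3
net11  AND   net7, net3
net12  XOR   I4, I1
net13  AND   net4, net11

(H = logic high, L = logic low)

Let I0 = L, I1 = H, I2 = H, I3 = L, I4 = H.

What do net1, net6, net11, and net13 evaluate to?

net1 = L; net6 = L; net11 = L; net13 = L

net1 = I0 NOR I1 = L NOR H = L
net2 = NOT I2 = NOT H = L
net3 = I3 AND net1 = L AND L = L
net4 = net1 OR net2 OR net3 = L OR L OR L = L
net5 = NOT I4 = NOT H = L
net6 = net5 AND I2 = L AND H = L
net7 = net4 AND net3 = L AND L = L
net11 = net7 AND net3 = L AND L = L
net13 = net4 AND net11 = L AND L = L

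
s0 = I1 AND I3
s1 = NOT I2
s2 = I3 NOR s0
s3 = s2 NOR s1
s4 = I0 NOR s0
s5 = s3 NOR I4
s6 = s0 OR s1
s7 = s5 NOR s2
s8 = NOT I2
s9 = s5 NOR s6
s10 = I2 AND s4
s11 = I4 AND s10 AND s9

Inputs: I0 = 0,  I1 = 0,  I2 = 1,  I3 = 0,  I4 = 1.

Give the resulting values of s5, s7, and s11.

s5 = 0; s7 = 0; s11 = 1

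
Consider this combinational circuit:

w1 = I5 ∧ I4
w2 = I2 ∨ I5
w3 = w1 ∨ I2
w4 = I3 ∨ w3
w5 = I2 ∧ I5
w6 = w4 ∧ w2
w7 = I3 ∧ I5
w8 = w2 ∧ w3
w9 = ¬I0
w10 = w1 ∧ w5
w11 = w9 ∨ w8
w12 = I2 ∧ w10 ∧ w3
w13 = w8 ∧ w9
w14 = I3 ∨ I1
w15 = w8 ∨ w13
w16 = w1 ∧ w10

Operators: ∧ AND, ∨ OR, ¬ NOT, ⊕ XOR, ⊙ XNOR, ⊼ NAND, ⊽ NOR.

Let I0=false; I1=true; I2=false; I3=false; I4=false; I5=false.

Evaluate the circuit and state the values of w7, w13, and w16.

w7 = false, w13 = false, w16 = false

w1 = I5 AND I4 = false AND false = false
w2 = I2 OR I5 = false OR false = false
w3 = w1 OR I2 = false OR false = false
w5 = I2 AND I5 = false AND false = false
w7 = I3 AND I5 = false AND false = false
w8 = w2 AND w3 = false AND false = false
w9 = NOT I0 = NOT false = true
w10 = w1 AND w5 = false AND false = false
w13 = w8 AND w9 = false AND true = false
w16 = w1 AND w10 = false AND false = false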